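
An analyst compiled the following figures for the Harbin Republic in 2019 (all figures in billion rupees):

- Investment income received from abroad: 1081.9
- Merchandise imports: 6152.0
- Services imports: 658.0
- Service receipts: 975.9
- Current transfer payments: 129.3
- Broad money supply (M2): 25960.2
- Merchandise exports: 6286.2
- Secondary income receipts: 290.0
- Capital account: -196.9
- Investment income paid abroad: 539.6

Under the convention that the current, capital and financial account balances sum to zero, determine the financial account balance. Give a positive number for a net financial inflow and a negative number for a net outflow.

-958.2

Goods balance = 6286.2 - 6152.0 = 134.2
Services balance = 975.9 - 658.0 = 317.9
Trade balance (goods + services) = 134.2 + 317.9 = 452.1
Net primary income = 1081.9 - 539.6 = 542.3
Net secondary income = 290.0 - 129.3 = 160.7
Current account = 452.1 + 542.3 + 160.7 = 1155.1
Financial account = -(1155.1 + (-196.9)) = -958.2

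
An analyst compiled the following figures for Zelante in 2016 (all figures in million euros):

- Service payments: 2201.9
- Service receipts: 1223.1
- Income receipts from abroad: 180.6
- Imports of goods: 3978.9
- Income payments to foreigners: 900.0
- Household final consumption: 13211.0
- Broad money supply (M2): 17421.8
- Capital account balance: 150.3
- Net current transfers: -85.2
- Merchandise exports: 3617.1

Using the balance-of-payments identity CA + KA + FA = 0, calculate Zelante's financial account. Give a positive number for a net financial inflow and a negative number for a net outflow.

1994.9

Goods balance = 3617.1 - 3978.9 = -361.8
Services balance = 1223.1 - 2201.9 = -978.8
Trade balance (goods + services) = -361.8 + (-978.8) = -1340.6
Net primary income = 180.6 - 900.0 = -719.4
Net secondary income = -85.2
Current account = -1340.6 + (-719.4) + (-85.2) = -2145.2
Financial account = -(-2145.2 + 150.3) = 1994.9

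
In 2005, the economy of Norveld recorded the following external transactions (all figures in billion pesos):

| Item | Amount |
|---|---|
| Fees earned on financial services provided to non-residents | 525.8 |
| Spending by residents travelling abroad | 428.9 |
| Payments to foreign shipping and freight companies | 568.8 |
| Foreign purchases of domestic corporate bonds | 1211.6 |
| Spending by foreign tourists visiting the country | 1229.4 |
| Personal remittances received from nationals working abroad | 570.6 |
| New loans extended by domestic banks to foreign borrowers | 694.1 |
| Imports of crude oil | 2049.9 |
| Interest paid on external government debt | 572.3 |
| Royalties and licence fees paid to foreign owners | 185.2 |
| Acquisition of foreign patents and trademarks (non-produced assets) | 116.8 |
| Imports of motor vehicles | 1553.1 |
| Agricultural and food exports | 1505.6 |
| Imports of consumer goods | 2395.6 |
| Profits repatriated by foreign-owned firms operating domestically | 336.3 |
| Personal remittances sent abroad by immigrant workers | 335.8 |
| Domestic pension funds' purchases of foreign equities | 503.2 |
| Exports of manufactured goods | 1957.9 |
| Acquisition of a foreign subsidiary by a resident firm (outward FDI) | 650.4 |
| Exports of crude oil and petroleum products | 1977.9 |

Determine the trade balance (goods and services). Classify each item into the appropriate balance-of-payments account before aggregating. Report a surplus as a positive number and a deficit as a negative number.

Goods: 1977.9 + 1957.9 + 1505.6 - 1553.1 - 2395.6 - 2049.9 = -557.2
Services: -428.9 + 525.8 - 568.8 - 185.2 + 1229.4 = 572.3
Trade balance = -557.2 + 572.3 = 15.1
(Excluded from the trade balance — financial account: foreign purchases of domestic corporate bonds 1211.6, new loans extended by domestic banks to foreign borrowers 694.1, domestic pension funds' purchases of foreign equities 503.2, acquisition of a foreign subsidiary by a resident firm (outward FDI) 650.4; secondary income: personal remittances received from nationals working abroad 570.6, personal remittances sent abroad by immigrant workers 335.8; primary income: interest paid on external government debt 572.3, profits repatriated by foreign-owned firms operating domestically 336.3; capital account: acquisition of foreign patents and trademarks (non-produced assets) 116.8.)

15.1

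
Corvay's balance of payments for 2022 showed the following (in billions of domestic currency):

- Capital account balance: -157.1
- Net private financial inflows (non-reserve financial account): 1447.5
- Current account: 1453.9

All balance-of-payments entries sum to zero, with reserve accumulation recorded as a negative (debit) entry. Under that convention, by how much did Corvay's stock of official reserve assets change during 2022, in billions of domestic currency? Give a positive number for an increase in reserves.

Official reserve transactions balance = -(1453.9 + (-157.1) + 1447.5) = -2744.3
An accumulation of reserves is recorded as a debit (negative entry), so the change in the stock of reserves is the negative of that balance.
Change in official reserves = -(-2744.3) = 2744.3

2744.3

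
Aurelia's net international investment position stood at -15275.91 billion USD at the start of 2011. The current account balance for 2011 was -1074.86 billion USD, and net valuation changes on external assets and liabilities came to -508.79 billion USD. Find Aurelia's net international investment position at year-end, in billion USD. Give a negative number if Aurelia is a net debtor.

Change in NIIP = current account + net valuation change = -1074.86 + (-508.79) = -1583.65
End-of-year NIIP = -15275.91 + (-1583.65) = -16859.56

-16859.56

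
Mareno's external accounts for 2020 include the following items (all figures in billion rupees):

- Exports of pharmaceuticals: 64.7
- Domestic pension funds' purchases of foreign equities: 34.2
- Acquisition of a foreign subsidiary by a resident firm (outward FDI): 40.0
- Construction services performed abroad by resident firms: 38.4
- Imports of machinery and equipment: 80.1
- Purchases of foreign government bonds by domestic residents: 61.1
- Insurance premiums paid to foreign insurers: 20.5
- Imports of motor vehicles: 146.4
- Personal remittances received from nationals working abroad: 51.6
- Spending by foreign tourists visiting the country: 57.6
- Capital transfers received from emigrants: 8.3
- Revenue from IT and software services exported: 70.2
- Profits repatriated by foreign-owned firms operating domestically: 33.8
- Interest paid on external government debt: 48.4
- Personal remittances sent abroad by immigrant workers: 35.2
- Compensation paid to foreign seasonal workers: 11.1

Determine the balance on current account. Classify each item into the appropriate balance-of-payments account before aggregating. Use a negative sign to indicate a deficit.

Goods: 64.7 - 146.4 - 80.1 = -161.8
Services: 70.2 + 57.6 - 20.5 + 38.4 = 145.7
Primary income: -11.1 - 33.8 - 48.4 = -93.3
Secondary income: 51.6 - 35.2 = 16.4
Current account = (-161.8) + 145.7 + (-93.3) + 16.4 = -93.0
(Excluded from the current account — financial account: domestic pension funds' purchases of foreign equities 34.2, acquisition of a foreign subsidiary by a resident firm (outward FDI) 40.0, purchases of foreign government bonds by domestic residents 61.1; capital account: capital transfers received from emigrants 8.3.)

-93.0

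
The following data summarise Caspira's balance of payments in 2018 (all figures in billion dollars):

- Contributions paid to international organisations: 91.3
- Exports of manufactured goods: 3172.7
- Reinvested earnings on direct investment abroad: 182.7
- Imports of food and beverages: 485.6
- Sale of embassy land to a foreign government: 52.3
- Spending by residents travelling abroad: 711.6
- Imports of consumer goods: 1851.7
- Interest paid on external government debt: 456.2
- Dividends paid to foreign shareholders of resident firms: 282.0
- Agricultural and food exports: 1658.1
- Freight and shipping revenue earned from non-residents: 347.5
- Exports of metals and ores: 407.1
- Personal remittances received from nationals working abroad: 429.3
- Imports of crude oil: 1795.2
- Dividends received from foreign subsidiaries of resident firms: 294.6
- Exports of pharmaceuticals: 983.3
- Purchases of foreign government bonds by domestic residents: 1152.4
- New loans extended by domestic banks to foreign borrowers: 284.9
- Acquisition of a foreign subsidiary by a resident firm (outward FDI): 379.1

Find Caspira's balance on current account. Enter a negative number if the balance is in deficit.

1801.7

Goods: -1851.7 + 983.3 + 1658.1 - 485.6 + 3172.7 - 1795.2 + 407.1 = 2088.7
Services: 347.5 - 711.6 = -364.1
Primary income: 294.6 - 456.2 + 182.7 - 282.0 = -260.9
Secondary income: -91.3 + 429.3 = 338.0
Current account = 2088.7 + (-364.1) + (-260.9) + 338.0 = 1801.7
(Excluded from the current account — capital account: sale of embassy land to a foreign government 52.3; financial account: purchases of foreign government bonds by domestic residents 1152.4, new loans extended by domestic banks to foreign borrowers 284.9, acquisition of a foreign subsidiary by a resident firm (outward FDI) 379.1.)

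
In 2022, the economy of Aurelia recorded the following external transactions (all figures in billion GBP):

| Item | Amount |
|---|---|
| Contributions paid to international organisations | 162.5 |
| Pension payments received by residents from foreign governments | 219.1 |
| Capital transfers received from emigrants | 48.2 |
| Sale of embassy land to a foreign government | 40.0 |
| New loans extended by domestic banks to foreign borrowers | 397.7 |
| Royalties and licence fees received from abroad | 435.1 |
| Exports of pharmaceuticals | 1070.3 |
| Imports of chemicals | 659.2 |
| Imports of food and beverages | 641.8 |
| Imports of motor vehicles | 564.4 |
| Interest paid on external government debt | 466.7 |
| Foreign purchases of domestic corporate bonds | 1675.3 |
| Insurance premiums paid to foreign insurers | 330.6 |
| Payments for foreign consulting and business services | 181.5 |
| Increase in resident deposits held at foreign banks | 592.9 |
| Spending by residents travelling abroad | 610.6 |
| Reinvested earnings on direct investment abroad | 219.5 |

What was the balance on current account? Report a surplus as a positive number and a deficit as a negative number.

Goods: -641.8 - 659.2 + 1070.3 - 564.4 = -795.1
Services: 435.1 - 181.5 - 610.6 - 330.6 = -687.6
Primary income: -466.7 + 219.5 = -247.2
Secondary income: -162.5 + 219.1 = 56.6
Current account = (-795.1) + (-687.6) + (-247.2) + 56.6 = -1673.3
(Excluded from the current account — capital account: capital transfers received from emigrants 48.2, sale of embassy land to a foreign government 40.0; financial account: new loans extended by domestic banks to foreign borrowers 397.7, foreign purchases of domestic corporate bonds 1675.3, increase in resident deposits held at foreign banks 592.9.)

-1673.3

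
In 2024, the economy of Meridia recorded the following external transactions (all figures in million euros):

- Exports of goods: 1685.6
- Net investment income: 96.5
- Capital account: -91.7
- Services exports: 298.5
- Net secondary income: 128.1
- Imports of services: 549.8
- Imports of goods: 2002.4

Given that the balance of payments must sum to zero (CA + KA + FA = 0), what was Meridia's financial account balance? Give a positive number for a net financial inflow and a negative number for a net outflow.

Goods balance = 1685.6 - 2002.4 = -316.8
Services balance = 298.5 - 549.8 = -251.3
Trade balance (goods + services) = -316.8 + (-251.3) = -568.1
Net primary income = 96.5
Net secondary income = 128.1
Current account = -568.1 + 96.5 + 128.1 = -343.5
Financial account = -(-343.5 + (-91.7)) = 435.2

435.2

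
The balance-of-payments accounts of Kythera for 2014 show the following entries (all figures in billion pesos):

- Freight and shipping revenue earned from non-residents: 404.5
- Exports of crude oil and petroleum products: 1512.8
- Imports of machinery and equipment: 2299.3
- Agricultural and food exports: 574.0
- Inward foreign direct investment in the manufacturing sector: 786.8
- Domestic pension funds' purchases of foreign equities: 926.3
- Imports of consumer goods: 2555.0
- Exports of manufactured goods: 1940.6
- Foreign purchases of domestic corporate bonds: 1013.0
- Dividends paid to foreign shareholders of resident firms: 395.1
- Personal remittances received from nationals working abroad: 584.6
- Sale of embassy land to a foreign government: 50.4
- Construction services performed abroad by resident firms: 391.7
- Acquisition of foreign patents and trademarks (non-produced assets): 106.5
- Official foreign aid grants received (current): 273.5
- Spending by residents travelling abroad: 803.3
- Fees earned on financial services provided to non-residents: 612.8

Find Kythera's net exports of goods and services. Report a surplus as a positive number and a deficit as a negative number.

Goods: 574.0 - 2299.3 - 2555.0 + 1940.6 + 1512.8 = -826.9
Services: 404.5 - 803.3 + 391.7 + 612.8 = 605.7
Trade balance = -826.9 + 605.7 = -221.2
(Excluded from the trade balance — financial account: inward foreign direct investment in the manufacturing sector 786.8, domestic pension funds' purchases of foreign equities 926.3, foreign purchases of domestic corporate bonds 1013.0; primary income: dividends paid to foreign shareholders of resident firms 395.1; secondary income: personal remittances received from nationals working abroad 584.6, official foreign aid grants received (current) 273.5; capital account: sale of embassy land to a foreign government 50.4, acquisition of foreign patents and trademarks (non-produced assets) 106.5.)

-221.2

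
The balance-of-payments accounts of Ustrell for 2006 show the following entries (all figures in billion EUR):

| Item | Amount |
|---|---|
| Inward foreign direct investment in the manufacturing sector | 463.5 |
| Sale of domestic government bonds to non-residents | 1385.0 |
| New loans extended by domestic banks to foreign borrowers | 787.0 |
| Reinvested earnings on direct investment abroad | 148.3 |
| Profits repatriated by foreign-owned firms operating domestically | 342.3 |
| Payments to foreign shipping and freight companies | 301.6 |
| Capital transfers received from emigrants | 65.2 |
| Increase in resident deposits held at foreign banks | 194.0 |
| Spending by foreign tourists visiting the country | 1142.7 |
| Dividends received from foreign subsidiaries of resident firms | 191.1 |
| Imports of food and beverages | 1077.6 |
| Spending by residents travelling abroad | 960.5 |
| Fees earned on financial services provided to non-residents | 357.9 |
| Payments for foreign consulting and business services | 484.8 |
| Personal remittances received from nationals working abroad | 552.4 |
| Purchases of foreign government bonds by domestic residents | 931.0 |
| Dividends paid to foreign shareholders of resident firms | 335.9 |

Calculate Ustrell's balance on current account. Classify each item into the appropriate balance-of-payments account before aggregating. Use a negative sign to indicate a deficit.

Goods: -1077.6
Services: -301.6 + 357.9 - 960.5 + 1142.7 - 484.8 = -246.3
Primary income: -335.9 + 191.1 - 342.3 + 148.3 = -338.8
Secondary income: 552.4
Current account = (-1077.6) + (-246.3) + (-338.8) + 552.4 = -1110.3
(Excluded from the current account — financial account: inward foreign direct investment in the manufacturing sector 463.5, sale of domestic government bonds to non-residents 1385.0, new loans extended by domestic banks to foreign borrowers 787.0, increase in resident deposits held at foreign banks 194.0, purchases of foreign government bonds by domestic residents 931.0; capital account: capital transfers received from emigrants 65.2.)

-1110.3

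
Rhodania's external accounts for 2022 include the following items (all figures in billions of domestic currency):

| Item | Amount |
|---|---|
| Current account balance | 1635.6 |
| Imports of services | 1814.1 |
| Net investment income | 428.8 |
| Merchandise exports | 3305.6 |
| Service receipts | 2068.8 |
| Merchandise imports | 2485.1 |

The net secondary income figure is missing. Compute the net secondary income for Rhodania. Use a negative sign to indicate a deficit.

Current account = goods balance + services balance + net primary income + net secondary income
Sum of the known components = 1504.0
Net secondary income = CA - (known components) = 1635.6 - 1504.0 = 131.6

131.6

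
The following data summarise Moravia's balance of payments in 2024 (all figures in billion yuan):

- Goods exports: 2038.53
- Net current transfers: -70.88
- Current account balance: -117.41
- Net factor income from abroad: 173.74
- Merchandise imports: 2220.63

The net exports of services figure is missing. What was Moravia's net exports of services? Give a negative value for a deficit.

-38.17

Current account = goods balance + services balance + net primary income + net secondary income
Sum of the known components = -79.24
Net exports of services = CA - (known components) = -117.41 - (-79.24) = -38.17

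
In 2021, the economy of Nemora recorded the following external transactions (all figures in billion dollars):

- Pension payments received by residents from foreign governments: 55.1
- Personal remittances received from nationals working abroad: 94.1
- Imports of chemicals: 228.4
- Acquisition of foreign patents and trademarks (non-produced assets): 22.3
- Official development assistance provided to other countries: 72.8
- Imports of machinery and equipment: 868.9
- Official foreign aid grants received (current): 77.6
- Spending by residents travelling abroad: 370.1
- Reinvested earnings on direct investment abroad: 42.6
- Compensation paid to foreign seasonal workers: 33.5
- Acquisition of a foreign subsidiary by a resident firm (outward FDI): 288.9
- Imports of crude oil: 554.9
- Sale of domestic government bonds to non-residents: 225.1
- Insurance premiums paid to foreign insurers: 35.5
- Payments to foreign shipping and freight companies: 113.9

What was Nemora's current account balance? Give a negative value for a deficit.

-2008.6

Goods: -554.9 - 868.9 - 228.4 = -1652.2
Services: -113.9 - 35.5 - 370.1 = -519.5
Primary income: 42.6 - 33.5 = 9.1
Secondary income: 94.1 + 55.1 + 77.6 - 72.8 = 154.0
Current account = (-1652.2) + (-519.5) + 9.1 + 154.0 = -2008.6
(Excluded from the current account — capital account: acquisition of foreign patents and trademarks (non-produced assets) 22.3; financial account: acquisition of a foreign subsidiary by a resident firm (outward FDI) 288.9, sale of domestic government bonds to non-residents 225.1.)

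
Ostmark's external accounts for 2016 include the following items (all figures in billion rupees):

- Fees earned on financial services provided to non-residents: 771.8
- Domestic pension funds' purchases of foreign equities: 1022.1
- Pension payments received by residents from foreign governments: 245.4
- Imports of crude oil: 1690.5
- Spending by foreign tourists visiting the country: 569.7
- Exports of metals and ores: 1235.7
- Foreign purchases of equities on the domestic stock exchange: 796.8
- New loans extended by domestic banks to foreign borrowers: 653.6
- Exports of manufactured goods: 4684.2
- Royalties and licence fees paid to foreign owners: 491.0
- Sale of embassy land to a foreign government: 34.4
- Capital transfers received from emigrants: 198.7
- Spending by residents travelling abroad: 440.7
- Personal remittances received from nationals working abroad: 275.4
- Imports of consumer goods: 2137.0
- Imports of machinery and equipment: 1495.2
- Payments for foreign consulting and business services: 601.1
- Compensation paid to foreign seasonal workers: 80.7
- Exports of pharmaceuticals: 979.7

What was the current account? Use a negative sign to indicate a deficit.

1825.7

Goods: -1690.5 + 1235.7 + 4684.2 - 2137.0 - 1495.2 + 979.7 = 1576.9
Services: -601.1 + 569.7 + 771.8 - 440.7 - 491.0 = -191.3
Primary income: -80.7
Secondary income: 275.4 + 245.4 = 520.8
Current account = 1576.9 + (-191.3) + (-80.7) + 520.8 = 1825.7
(Excluded from the current account — financial account: domestic pension funds' purchases of foreign equities 1022.1, foreign purchases of equities on the domestic stock exchange 796.8, new loans extended by domestic banks to foreign borrowers 653.6; capital account: sale of embassy land to a foreign government 34.4, capital transfers received from emigrants 198.7.)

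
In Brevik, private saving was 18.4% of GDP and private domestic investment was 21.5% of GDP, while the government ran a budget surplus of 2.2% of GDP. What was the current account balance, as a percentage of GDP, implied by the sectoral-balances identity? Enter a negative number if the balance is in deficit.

-0.9

By the sectoral-balances identity, CA = (S_private - I) + (T - G).
Private balance = 18.4 - 21.5 = -3.1
Government balance (T - G) = 2.2
CA = -3.1 + 2.2 = -0.9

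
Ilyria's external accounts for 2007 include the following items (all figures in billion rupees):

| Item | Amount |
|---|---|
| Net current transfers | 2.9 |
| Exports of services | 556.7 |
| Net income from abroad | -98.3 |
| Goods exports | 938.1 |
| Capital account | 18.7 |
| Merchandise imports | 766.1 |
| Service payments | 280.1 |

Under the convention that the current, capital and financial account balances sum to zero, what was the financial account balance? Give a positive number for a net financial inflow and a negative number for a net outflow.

Goods balance = 938.1 - 766.1 = 172.0
Services balance = 556.7 - 280.1 = 276.6
Trade balance (goods + services) = 172.0 + 276.6 = 448.6
Net primary income = -98.3
Net secondary income = 2.9
Current account = 448.6 + (-98.3) + 2.9 = 353.2
Financial account = -(353.2 + 18.7) = -371.9

-371.9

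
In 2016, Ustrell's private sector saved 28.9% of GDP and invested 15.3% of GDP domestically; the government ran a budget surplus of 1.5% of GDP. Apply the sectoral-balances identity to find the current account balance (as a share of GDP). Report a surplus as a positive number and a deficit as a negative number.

15.1

By the sectoral-balances identity, CA = (S_private - I) + (T - G).
Private balance = 28.9 - 15.3 = 13.6
Government balance (T - G) = 1.5
CA = 13.6 + 1.5 = 15.1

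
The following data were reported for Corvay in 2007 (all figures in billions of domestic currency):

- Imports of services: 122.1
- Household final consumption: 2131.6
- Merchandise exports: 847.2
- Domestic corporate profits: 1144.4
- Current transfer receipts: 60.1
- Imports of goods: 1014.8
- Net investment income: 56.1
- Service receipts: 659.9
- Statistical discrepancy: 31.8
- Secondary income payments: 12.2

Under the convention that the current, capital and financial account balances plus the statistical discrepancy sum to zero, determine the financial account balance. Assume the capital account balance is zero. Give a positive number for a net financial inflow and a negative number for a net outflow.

Goods balance = 847.2 - 1014.8 = -167.6
Services balance = 659.9 - 122.1 = 537.8
Trade balance (goods + services) = -167.6 + 537.8 = 370.2
Net primary income = 56.1
Net secondary income = 60.1 - 12.2 = 47.9
Current account = 370.2 + 56.1 + 47.9 = 474.2
Financial account = -(474.2 + 31.8) = -506.0

-506.0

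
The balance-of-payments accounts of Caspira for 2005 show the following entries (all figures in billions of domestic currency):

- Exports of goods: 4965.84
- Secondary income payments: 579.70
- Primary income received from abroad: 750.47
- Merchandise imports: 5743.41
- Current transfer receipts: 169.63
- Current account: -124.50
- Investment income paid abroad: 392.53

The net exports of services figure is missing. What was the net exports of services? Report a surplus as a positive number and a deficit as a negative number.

705.20

Current account = goods balance + services balance + net primary income + net secondary income
Sum of the known components = -829.70
Net exports of services = CA - (known components) = -124.50 - (-829.70) = 705.20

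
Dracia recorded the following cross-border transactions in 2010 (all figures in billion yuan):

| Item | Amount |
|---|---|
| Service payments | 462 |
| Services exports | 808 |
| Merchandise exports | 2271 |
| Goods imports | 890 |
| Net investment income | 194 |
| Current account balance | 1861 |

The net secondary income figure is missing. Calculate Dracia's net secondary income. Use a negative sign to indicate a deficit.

-60

Current account = goods balance + services balance + net primary income + net secondary income
Sum of the known components = 1921
Net secondary income = CA - (known components) = 1861 - 1921 = -60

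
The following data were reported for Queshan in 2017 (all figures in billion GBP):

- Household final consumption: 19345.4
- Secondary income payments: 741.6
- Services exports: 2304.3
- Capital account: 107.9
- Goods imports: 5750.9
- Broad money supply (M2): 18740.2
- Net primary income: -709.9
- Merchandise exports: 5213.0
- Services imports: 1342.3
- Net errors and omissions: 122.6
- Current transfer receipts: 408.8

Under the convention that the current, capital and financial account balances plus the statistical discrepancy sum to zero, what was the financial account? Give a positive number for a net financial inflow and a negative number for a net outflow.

Goods balance = 5213.0 - 5750.9 = -537.9
Services balance = 2304.3 - 1342.3 = 962.0
Trade balance (goods + services) = -537.9 + 962.0 = 424.1
Net primary income = -709.9
Net secondary income = 408.8 - 741.6 = -332.8
Current account = 424.1 + (-709.9) + (-332.8) = -618.6
Financial account = -(-618.6 + 107.9 + 122.6) = 388.1

388.1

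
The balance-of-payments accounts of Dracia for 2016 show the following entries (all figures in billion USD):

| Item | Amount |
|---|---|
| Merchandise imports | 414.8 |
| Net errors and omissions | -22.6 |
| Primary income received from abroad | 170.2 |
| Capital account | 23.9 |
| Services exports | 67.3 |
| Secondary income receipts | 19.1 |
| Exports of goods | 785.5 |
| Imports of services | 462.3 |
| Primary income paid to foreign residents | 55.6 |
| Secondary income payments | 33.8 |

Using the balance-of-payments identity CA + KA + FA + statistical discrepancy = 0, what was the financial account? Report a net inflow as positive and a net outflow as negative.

-76.9

Goods balance = 785.5 - 414.8 = 370.7
Services balance = 67.3 - 462.3 = -395.0
Trade balance (goods + services) = 370.7 + (-395.0) = -24.3
Net primary income = 170.2 - 55.6 = 114.6
Net secondary income = 19.1 - 33.8 = -14.7
Current account = -24.3 + 114.6 + (-14.7) = 75.6
Financial account = -(75.6 + 23.9 + (-22.6)) = -76.9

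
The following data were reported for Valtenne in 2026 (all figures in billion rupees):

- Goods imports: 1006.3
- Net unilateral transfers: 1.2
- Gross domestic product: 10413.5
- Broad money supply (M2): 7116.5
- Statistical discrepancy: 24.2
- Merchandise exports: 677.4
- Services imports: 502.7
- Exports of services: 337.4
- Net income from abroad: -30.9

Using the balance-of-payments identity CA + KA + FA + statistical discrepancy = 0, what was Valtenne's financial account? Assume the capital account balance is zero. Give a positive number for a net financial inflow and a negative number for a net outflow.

Goods balance = 677.4 - 1006.3 = -328.9
Services balance = 337.4 - 502.7 = -165.3
Trade balance (goods + services) = -328.9 + (-165.3) = -494.2
Net primary income = -30.9
Net secondary income = 1.2
Current account = -494.2 + (-30.9) + 1.2 = -523.9
Financial account = -(-523.9 + 24.2) = 499.7

499.7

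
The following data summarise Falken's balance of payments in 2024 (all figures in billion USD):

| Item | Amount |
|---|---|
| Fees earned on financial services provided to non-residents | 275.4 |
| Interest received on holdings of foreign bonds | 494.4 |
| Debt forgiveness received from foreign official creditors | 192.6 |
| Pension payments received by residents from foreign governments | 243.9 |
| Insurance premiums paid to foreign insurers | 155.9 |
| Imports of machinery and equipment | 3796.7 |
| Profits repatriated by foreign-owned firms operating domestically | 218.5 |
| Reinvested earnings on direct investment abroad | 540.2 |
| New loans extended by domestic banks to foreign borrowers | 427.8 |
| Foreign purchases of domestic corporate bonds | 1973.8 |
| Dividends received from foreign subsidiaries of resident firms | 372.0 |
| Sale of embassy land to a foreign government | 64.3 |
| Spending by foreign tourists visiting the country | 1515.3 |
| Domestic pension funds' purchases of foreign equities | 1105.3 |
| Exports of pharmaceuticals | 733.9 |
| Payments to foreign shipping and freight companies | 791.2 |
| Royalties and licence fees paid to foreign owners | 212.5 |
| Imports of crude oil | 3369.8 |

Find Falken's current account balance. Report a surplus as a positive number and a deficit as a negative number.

Goods: -3796.7 - 3369.8 + 733.9 = -6432.6
Services: -791.2 + 1515.3 + 275.4 - 155.9 - 212.5 = 631.1
Primary income: 372.0 + 540.2 - 218.5 + 494.4 = 1188.1
Secondary income: 243.9
Current account = (-6432.6) + 631.1 + 1188.1 + 243.9 = -4369.5
(Excluded from the current account — capital account: debt forgiveness received from foreign official creditors 192.6, sale of embassy land to a foreign government 64.3; financial account: new loans extended by domestic banks to foreign borrowers 427.8, foreign purchases of domestic corporate bonds 1973.8, domestic pension funds' purchases of foreign equities 1105.3.)

-4369.5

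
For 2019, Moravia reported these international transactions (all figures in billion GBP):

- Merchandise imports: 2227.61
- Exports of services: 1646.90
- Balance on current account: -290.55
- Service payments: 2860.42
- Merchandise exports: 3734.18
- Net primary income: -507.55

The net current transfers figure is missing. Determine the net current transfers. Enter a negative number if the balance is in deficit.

-76.05

Current account = goods balance + services balance + net primary income + net secondary income
Sum of the known components = -214.50
Net current transfers = CA - (known components) = -290.55 - (-214.50) = -76.05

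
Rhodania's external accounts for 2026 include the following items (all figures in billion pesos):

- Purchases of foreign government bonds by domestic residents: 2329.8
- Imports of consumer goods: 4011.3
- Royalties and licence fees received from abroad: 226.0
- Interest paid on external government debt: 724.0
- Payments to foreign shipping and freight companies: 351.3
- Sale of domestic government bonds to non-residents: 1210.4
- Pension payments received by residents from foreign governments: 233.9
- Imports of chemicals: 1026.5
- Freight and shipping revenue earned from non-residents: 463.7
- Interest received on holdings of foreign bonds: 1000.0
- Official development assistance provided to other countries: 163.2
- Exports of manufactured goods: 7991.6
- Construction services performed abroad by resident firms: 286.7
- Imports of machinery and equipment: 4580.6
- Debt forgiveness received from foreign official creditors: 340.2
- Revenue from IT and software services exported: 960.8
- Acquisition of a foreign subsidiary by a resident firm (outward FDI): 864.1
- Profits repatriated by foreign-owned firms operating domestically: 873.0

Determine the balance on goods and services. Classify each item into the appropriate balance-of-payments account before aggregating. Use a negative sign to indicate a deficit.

-40.9

Goods: -4011.3 + 7991.6 - 4580.6 - 1026.5 = -1626.8
Services: 463.7 - 351.3 + 226.0 + 286.7 + 960.8 = 1585.9
Trade balance = -1626.8 + 1585.9 = -40.9
(Excluded from the trade balance — financial account: purchases of foreign government bonds by domestic residents 2329.8, sale of domestic government bonds to non-residents 1210.4, acquisition of a foreign subsidiary by a resident firm (outward FDI) 864.1; primary income: interest paid on external government debt 724.0, interest received on holdings of foreign bonds 1000.0, profits repatriated by foreign-owned firms operating domestically 873.0; secondary income: pension payments received by residents from foreign governments 233.9, official development assistance provided to other countries 163.2; capital account: debt forgiveness received from foreign official creditors 340.2.)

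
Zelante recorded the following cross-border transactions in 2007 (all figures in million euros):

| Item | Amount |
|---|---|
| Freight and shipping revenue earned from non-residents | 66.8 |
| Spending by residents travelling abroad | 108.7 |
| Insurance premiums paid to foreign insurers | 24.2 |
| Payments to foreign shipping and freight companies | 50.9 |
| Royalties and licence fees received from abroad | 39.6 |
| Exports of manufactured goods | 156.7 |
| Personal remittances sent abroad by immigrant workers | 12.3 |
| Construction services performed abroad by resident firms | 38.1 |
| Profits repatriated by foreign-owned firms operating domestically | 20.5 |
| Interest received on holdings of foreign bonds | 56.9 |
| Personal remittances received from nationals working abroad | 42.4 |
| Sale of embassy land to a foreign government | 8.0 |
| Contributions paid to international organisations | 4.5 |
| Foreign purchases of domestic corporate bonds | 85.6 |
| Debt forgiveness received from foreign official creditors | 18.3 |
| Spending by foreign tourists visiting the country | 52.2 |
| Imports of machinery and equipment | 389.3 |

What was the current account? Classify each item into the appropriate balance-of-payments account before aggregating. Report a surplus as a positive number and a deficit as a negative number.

-157.7

Goods: -389.3 + 156.7 = -232.6
Services: -50.9 + 66.8 + 39.6 - 24.2 + 52.2 - 108.7 + 38.1 = 12.9
Primary income: 56.9 - 20.5 = 36.4
Secondary income: -12.3 - 4.5 + 42.4 = 25.6
Current account = (-232.6) + 12.9 + 36.4 + 25.6 = -157.7
(Excluded from the current account — capital account: sale of embassy land to a foreign government 8.0, debt forgiveness received from foreign official creditors 18.3; financial account: foreign purchases of domestic corporate bonds 85.6.)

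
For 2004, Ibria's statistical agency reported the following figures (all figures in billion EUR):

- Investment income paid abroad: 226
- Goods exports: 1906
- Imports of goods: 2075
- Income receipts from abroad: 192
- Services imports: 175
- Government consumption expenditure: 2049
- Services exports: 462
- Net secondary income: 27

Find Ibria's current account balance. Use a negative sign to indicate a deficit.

111

Goods balance = 1906 - 2075 = -169
Services balance = 462 - 175 = 287
Trade balance (goods + services) = -169 + 287 = 118
Net primary income = 192 - 226 = -34
Net secondary income = 27
Current account = 118 + (-34) + 27 = 111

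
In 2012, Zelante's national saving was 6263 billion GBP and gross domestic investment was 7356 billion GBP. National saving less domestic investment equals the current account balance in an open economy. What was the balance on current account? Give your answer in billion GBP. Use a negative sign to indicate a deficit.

-1093

CA = S - I = 6263 - 7356 = -1093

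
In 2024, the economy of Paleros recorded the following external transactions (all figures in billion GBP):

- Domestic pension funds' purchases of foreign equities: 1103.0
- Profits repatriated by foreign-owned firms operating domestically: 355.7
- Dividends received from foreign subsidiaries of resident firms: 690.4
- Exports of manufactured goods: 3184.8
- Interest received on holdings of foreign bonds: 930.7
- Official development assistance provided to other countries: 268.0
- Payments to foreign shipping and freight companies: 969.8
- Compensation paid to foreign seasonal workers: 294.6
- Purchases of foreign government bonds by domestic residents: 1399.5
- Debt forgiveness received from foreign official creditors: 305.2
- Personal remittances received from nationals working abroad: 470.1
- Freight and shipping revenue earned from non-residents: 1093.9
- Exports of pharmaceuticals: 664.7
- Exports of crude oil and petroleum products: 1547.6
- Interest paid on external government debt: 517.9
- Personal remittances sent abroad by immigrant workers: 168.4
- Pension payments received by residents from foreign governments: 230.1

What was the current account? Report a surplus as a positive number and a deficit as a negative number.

6237.9

Goods: 3184.8 + 664.7 + 1547.6 = 5397.1
Services: 1093.9 - 969.8 = 124.1
Primary income: -294.6 + 690.4 - 355.7 - 517.9 + 930.7 = 452.9
Secondary income: 470.1 - 168.4 - 268.0 + 230.1 = 263.8
Current account = 5397.1 + 124.1 + 452.9 + 263.8 = 6237.9
(Excluded from the current account — financial account: domestic pension funds' purchases of foreign equities 1103.0, purchases of foreign government bonds by domestic residents 1399.5; capital account: debt forgiveness received from foreign official creditors 305.2.)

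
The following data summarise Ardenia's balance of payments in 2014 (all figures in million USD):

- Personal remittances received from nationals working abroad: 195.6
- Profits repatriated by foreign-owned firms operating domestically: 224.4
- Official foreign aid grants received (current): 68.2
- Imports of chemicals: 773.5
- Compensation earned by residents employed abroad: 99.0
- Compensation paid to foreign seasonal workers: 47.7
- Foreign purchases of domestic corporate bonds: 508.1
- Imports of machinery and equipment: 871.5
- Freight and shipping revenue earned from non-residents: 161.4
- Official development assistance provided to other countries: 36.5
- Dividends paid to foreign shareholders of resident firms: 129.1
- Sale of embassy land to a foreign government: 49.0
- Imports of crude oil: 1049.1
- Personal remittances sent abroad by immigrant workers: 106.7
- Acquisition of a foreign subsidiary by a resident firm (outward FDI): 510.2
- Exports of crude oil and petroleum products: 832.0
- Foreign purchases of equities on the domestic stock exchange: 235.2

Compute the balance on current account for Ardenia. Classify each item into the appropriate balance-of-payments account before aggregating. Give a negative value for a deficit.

Goods: -871.5 - 1049.1 - 773.5 + 832.0 = -1862.1
Services: 161.4
Primary income: -129.1 + 99.0 - 224.4 - 47.7 = -302.2
Secondary income: -36.5 - 106.7 + 195.6 + 68.2 = 120.6
Current account = (-1862.1) + 161.4 + (-302.2) + 120.6 = -1882.3
(Excluded from the current account — financial account: foreign purchases of domestic corporate bonds 508.1, acquisition of a foreign subsidiary by a resident firm (outward FDI) 510.2, foreign purchases of equities on the domestic stock exchange 235.2; capital account: sale of embassy land to a foreign government 49.0.)

-1882.3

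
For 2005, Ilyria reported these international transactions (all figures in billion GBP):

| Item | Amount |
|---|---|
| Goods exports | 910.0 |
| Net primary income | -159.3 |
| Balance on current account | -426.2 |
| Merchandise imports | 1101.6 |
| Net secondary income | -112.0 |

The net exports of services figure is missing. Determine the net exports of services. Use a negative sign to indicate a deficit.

36.7

Current account = goods balance + services balance + net primary income + net secondary income
Sum of the known components = -462.9
Net exports of services = CA - (known components) = -426.2 - (-462.9) = 36.7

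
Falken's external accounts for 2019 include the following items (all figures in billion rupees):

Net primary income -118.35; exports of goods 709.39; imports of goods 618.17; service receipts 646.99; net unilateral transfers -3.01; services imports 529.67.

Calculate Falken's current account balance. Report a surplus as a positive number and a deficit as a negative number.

Goods balance = 709.39 - 618.17 = 91.22
Services balance = 646.99 - 529.67 = 117.32
Trade balance (goods + services) = 91.22 + 117.32 = 208.54
Net primary income = -118.35
Net secondary income = -3.01
Current account = 208.54 + (-118.35) + (-3.01) = 87.18

87.18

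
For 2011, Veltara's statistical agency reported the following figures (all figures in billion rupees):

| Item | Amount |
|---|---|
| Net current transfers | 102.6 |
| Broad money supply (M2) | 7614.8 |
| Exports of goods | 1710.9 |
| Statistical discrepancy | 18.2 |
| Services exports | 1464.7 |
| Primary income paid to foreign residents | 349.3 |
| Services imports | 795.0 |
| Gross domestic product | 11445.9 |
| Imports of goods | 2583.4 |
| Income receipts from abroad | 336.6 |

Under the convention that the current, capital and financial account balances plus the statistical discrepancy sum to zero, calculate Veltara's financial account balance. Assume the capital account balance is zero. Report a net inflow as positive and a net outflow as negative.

94.7

Goods balance = 1710.9 - 2583.4 = -872.5
Services balance = 1464.7 - 795.0 = 669.7
Trade balance (goods + services) = -872.5 + 669.7 = -202.8
Net primary income = 336.6 - 349.3 = -12.7
Net secondary income = 102.6
Current account = -202.8 + (-12.7) + 102.6 = -112.9
Financial account = -(-112.9 + 18.2) = 94.7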